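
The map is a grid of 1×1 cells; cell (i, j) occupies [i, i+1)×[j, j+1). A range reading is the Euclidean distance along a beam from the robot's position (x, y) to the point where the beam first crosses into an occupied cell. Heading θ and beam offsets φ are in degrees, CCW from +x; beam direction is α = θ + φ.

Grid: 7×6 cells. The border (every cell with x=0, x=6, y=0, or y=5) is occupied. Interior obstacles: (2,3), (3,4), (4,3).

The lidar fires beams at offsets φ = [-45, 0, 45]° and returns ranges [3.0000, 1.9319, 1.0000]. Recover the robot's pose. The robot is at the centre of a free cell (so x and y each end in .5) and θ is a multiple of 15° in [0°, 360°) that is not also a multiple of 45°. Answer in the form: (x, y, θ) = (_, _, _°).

Candidates: 17 free-cell centres × 16 headings = 272 poses. Raycast each; keep the one whose scan matches to 4 dp.
  (3.5, 2.5, 345°): beam 1 = 1.7321 ≠ 3.0000 ✗
  (5.5, 2.5, 150°): beam 1 = 2.5882 ≠ 3.0000 ✗
  (1.5, 3.5, 30°): beam 1 = 0.5176 ≠ 3.0000 ✗
  …
  (1.5, 1.5, 75°): r_1=3.0000, r_2=1.9319, r_3=1.0000 — all match ✓
Unique over the lattice → pose = (1.5, 1.5, 75°).

(x, y, θ) = (1.5, 1.5, 75°)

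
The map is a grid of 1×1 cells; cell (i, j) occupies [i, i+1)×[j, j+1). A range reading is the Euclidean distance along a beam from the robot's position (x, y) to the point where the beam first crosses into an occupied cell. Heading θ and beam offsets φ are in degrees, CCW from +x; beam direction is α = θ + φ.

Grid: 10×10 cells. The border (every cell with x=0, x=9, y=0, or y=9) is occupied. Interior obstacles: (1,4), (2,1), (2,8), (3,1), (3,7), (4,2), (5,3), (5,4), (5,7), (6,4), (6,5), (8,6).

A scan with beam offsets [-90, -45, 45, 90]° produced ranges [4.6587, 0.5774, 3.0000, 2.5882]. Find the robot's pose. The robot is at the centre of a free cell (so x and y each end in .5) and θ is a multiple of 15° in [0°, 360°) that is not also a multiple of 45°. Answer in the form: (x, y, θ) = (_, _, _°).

(x, y, θ) = (2.5, 4.5, 195°)

Enumerate (i+0.5, j+0.5, θ) over the 52 free cells and 16 admissible headings. For each, cast all 4 beams and compare to the given ranges.
  (6.5, 7.5, 345°): beam 1 = 1.5529 ≠ 4.6587 ✗
  (3.5, 5.5, 165°): beam 1 = 1.5529 ≠ 4.6587 ✗
  (7.5, 3.5, 210°): beam 1 = 1.0000 ≠ 4.6587 ✗
  (4.5, 8.5, 30°): beam 1 = 1.0000 ≠ 4.6587 ✗
  …
  (2.5, 4.5, 195°): r_1=4.6587, r_2=0.5774, r_3=3.0000, r_4=2.5882 — all match ✓
Only this pose fits every beam.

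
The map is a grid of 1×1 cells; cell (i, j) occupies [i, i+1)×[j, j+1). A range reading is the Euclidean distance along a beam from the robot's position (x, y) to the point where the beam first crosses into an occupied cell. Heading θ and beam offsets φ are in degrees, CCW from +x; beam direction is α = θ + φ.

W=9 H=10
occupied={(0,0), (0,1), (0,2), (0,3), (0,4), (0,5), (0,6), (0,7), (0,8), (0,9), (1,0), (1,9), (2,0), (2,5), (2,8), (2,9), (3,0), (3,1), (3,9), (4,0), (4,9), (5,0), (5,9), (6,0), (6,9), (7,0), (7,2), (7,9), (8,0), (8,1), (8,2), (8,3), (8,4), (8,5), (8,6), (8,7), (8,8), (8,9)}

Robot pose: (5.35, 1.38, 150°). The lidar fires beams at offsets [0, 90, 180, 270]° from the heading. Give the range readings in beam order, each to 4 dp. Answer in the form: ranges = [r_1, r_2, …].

beam 1: φ=0°, α=150°
  dir = (cos 150°, sin 150°) = (-0.8660, 0.5000); from cell (5,1)
  next x-line at t=0.4041, next y-line at t=1.2400; Δt_x=1.1547, Δt_y=2.0000
    x: enter (4,1) at t=0.4041
    y: enter (4,2) at t=1.2400
    x: enter (3,2) at t=1.5588
    x: enter (2,2) at t=2.7135
    y: enter (2,3) at t=3.2400
    x: enter (1,3) at t=3.8682
    x: enter (0,3) at t=5.0229 ← occupied
  → r_1 = 5.0229
beam 2: φ=90°, α=240°
  dir = (cos 240°, sin 240°) = (-0.5000, -0.8660); from cell (5,1)
  next x-line at t=0.7000, next y-line at t=0.4388; Δt_x=2.0000, Δt_y=1.1547
    y: enter (5,0) at t=0.4388 ← occupied
  → r_2 = 0.4388
beam 3: φ=180°, α=330°
  dir = (cos 330°, sin 330°) = (0.8660, -0.5000); from cell (5,1)
  next x-line at t=0.7506, next y-line at t=0.7600; Δt_x=1.1547, Δt_y=2.0000
    x: enter (6,1) at t=0.7506
    y: enter (6,0) at t=0.7600 ← occupied
  → r_3 = 0.7600
beam 4: φ=270°, α=60°
  dir = (cos 60°, sin 60°) = (0.5000, 0.8660); from cell (5,1)
  next x-line at t=1.3000, next y-line at t=0.7159; Δt_x=2.0000, Δt_y=1.1547
    y: enter (5,2) at t=0.7159
    x: enter (6,2) at t=1.3000
    y: enter (6,3) at t=1.8706
    y: enter (6,4) at t=3.0253
    x: enter (7,4) at t=3.3000
    y: enter (7,5) at t=4.1800
    x: enter (8,5) at t=5.3000 ← occupied
  → r_4 = 5.3000

ranges = [5.0229, 0.4388, 0.7600, 5.3000]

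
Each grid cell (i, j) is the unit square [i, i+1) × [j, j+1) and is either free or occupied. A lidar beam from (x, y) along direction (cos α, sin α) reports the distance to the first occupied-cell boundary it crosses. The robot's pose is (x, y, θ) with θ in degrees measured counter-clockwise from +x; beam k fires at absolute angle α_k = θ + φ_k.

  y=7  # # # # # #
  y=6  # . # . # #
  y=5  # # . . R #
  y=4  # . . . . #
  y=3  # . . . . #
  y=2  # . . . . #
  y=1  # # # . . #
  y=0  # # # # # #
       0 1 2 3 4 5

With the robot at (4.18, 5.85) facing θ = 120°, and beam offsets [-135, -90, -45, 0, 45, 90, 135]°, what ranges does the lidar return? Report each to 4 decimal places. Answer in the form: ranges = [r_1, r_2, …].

beam 1: φ=-135°, α=345°
  direction (0.9659, -0.2588); cell (4,5); t to first gridline: x 0.8489, y 3.2841 (then +1.0353 / +3.8637)
    (5,5) via x @ 0.8489  # hit
  → r_1 = 0.8489
beam 2: φ=-90°, α=30°
  direction (0.8660, 0.5000); cell (4,5); t to first gridline: x 0.9469, y 0.3000 (then +1.1547 / +2.0000)
    (4,6) via y @ 0.3000  # hit
  → r_2 = 0.3000
beam 3: φ=-45°, α=75°
  direction (0.2588, 0.9659); cell (4,5); t to first gridline: x 3.1682, y 0.1553 (then +3.8637 / +1.0353)
    (4,6) via y @ 0.1553  # hit
  → r_3 = 0.1553
beam 4: φ=0°, α=120°
  direction (-0.5000, 0.8660); cell (4,5); t to first gridline: x 0.3600, y 0.1732 (then +2.0000 / +1.1547)
    (4,6) via y @ 0.1732  # hit
  → r_4 = 0.1732
beam 5: φ=45°, α=165°
  direction (-0.9659, 0.2588); cell (4,5); t to first gridline: x 0.1863, y 0.5796 (then +1.0353 / +3.8637)
    (3,5) via x @ 0.1863
    (3,6) via y @ 0.5796
    (2,6) via x @ 1.2216  # hit
  → r_5 = 1.2216
beam 6: φ=90°, α=210°
  direction (-0.8660, -0.5000); cell (4,5); t to first gridline: x 0.2078, y 1.7000 (then +1.1547 / +2.0000)
    (3,5) via x @ 0.2078
    (2,5) via x @ 1.3625
    (2,4) via y @ 1.7000
    (1,4) via x @ 2.5172
    (0,4) via x @ 3.6719  # hit
  → r_6 = 3.6719
beam 7: φ=135°, α=255°
  direction (-0.2588, -0.9659); cell (4,5); t to first gridline: x 0.6955, y 0.8800 (then +3.8637 / +1.0353)
    (3,5) via x @ 0.6955
    (3,4) via y @ 0.8800
    (3,3) via y @ 1.9153
    (3,2) via y @ 2.9505
    (3,1) via y @ 3.9858
    (2,1) via x @ 4.5592  # hit
  → r_7 = 4.5592

ranges = [0.8489, 0.3000, 0.1553, 0.1732, 1.2216, 3.6719, 4.5592]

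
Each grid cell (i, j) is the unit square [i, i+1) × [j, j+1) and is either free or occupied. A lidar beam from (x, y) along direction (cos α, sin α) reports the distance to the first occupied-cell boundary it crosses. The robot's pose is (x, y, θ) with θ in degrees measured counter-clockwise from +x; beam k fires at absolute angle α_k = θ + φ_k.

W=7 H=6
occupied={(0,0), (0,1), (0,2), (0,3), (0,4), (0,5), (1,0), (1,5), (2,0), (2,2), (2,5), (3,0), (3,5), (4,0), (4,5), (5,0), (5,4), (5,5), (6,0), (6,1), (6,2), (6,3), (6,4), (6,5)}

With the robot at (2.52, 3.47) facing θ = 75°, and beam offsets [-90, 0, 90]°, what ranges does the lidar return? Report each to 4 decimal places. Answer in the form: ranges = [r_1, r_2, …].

ranges = [3.6028, 1.5840, 1.5736]

beam 1: φ=-90°, α=345°
  cosα=0.9659 sinα=-0.2588 | (2,3) | tMaxX 0.4969 tMaxY 1.8159 | tΔX 1.0353 tΔY 3.8637
    t=0.4969 [x] (3,3)
    t=1.5322 [x] (4,3)
    t=1.8159 [y] (4,2)
    t=2.5675 [x] (5,2)
    t=3.6028 [x] (6,2) — stop
  → r_1 = 3.6028
beam 2: φ=0°, α=75°
  cosα=0.2588 sinα=0.9659 | (2,3) | tMaxX 1.8546 tMaxY 0.5487 | tΔX 3.8637 tΔY 1.0353
    t=0.5487 [y] (2,4)
    t=1.5840 [y] (2,5) — stop
  → r_2 = 1.5840
beam 3: φ=90°, α=165°
  cosα=-0.9659 sinα=0.2588 | (2,3) | tMaxX 0.5383 tMaxY 2.0478 | tΔX 1.0353 tΔY 3.8637
    t=0.5383 [x] (1,3)
    t=1.5736 [x] (0,3) — stop
  → r_3 = 1.5736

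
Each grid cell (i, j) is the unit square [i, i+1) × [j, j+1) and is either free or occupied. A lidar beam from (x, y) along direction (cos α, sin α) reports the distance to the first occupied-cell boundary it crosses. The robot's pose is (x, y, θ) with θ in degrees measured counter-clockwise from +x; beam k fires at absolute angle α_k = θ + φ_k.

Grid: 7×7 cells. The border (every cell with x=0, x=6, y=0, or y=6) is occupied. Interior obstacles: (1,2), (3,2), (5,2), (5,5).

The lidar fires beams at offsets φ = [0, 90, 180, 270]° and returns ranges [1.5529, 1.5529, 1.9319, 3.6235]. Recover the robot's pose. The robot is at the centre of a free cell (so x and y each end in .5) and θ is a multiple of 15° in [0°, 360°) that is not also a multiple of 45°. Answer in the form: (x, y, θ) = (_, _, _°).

(x, y, θ) = (2.5, 4.5, 75°)

Candidates: 21 free-cell centres × 16 headings = 336 poses. Raycast each; keep the one whose scan matches to 4 dp.
  (5.5, 1.5, 345°): beam 1 = 0.5176 ≠ 1.5529 ✗
  (1.5, 5.5, 30°): beam 1 = 1.0000 ≠ 1.5529 ✗
  (2.5, 5.5, 150°): beam 1 = 1.0000 ≠ 1.5529 ✗
  (2.5, 3.5, 30°): beam 1 = 3.0000 ≠ 1.5529 ✗
  (3.5, 5.5, 30°): beam 1 = 1.0000 ≠ 1.5529 ✗
  …
  (2.5, 4.5, 75°): r_1=1.5529, r_2=1.5529, r_3=1.9319, r_4=3.6235 — all match ✓
No second candidate reproduces the full scan.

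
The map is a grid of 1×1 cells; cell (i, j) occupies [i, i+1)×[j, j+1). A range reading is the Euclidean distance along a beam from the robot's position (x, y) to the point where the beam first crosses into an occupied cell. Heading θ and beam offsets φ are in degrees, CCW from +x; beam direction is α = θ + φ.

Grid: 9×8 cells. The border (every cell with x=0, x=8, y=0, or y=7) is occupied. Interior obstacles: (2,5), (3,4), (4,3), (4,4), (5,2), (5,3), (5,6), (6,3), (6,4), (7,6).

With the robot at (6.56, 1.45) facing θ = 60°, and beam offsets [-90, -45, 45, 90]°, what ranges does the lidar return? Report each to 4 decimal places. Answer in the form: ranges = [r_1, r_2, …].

beam 1: φ=-90°, α=330°
  d=(0.8660,-0.5000)  start (6,1)  tX=0.5081 tY=0.9000  stride 1/|dx|=1.1547 1/|dy|=2.0000
    cross x-line → (7,1), t=0.5081
    cross y-line → (7,0), t=0.9000 (wall)
  → r_1 = 0.9000
beam 2: φ=-45°, α=15°
  d=(0.9659,0.2588)  start (6,1)  tX=0.4555 tY=2.1250  stride 1/|dx|=1.0353 1/|dy|=3.8637
    cross x-line → (7,1), t=0.4555
    cross x-line → (8,1), t=1.4908 (wall)
  → r_2 = 1.4908
beam 3: φ=45°, α=105°
  d=(-0.2588,0.9659)  start (6,1)  tX=2.1637 tY=0.5694  stride 1/|dx|=3.8637 1/|dy|=1.0353
    cross y-line → (6,2), t=0.5694
    cross y-line → (6,3), t=1.6047 (wall)
  → r_3 = 1.6047
beam 4: φ=90°, α=150°
  d=(-0.8660,0.5000)  start (6,1)  tX=0.6466 tY=1.1000  stride 1/|dx|=1.1547 1/|dy|=2.0000
    cross x-line → (5,1), t=0.6466
    cross y-line → (5,2), t=1.1000 (wall)
  → r_4 = 1.1000

ranges = [0.9000, 1.4908, 1.6047, 1.1000]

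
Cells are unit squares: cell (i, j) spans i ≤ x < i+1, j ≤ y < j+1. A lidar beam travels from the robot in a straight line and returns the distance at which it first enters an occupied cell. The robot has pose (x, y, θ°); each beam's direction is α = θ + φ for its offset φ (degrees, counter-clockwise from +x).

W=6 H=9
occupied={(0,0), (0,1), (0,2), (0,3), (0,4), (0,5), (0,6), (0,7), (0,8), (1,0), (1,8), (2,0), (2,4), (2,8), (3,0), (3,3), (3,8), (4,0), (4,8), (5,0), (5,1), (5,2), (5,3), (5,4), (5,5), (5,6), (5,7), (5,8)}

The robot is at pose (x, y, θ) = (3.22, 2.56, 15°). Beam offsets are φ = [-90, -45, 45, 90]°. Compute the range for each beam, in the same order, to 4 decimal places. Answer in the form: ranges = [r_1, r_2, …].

beam 1: φ=-90°, α=285°
  direction (0.2588, -0.9659); cell (3,2); t to first gridline: x 3.0137, y 0.5798 (then +3.8637 / +1.0353)
    (3,1) via y @ 0.5798
    (3,0) via y @ 1.6150  # hit
  → r_1 = 1.6150
beam 2: φ=-45°, α=330°
  direction (0.8660, -0.5000); cell (3,2); t to first gridline: x 0.9007, y 1.1200 (then +1.1547 / +2.0000)
    (4,2) via x @ 0.9007
    (4,1) via y @ 1.1200
    (5,1) via x @ 2.0554  # hit
  → r_2 = 2.0554
beam 3: φ=45°, α=60°
  direction (0.5000, 0.8660); cell (3,2); t to first gridline: x 1.5600, y 0.5081 (then +2.0000 / +1.1547)
    (3,3) via y @ 0.5081  # hit
  → r_3 = 0.5081
beam 4: φ=90°, α=105°
  direction (-0.2588, 0.9659); cell (3,2); t to first gridline: x 0.8500, y 0.4555 (then +3.8637 / +1.0353)
    (3,3) via y @ 0.4555  # hit
  → r_4 = 0.4555

ranges = [1.6150, 2.0554, 0.5081, 0.4555]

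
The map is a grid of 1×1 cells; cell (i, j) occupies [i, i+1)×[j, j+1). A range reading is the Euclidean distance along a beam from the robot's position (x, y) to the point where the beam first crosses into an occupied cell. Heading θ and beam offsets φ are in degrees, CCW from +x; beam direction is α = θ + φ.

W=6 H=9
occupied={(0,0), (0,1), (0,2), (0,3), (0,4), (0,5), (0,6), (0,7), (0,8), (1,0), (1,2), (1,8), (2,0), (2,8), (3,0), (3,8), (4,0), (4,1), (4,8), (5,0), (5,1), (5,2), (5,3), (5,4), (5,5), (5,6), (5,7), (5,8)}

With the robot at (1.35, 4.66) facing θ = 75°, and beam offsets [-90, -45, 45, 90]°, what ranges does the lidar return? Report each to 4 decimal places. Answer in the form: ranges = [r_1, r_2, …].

beam 1: φ=-90°, α=345°
  direction (0.9659, -0.2588); cell (1,4); t to first gridline: x 0.6729, y 2.5500 (then +1.0353 / +3.8637)
    (2,4) via x @ 0.6729
    (3,4) via x @ 1.7082
    (3,3) via y @ 2.5500
    (4,3) via x @ 2.7435
    (5,3) via x @ 3.7788  # hit
  → r_1 = 3.7788
beam 2: φ=-45°, α=30°
  direction (0.8660, 0.5000); cell (1,4); t to first gridline: x 0.7506, y 0.6800 (then +1.1547 / +2.0000)
    (1,5) via y @ 0.6800
    (2,5) via x @ 0.7506
    (3,5) via x @ 1.9053
    (3,6) via y @ 2.6800
    (4,6) via x @ 3.0600
    (5,6) via x @ 4.2147  # hit
  → r_2 = 4.2147
beam 3: φ=45°, α=120°
  direction (-0.5000, 0.8660); cell (1,4); t to first gridline: x 0.7000, y 0.3926 (then +2.0000 / +1.1547)
    (1,5) via y @ 0.3926
    (0,5) via x @ 0.7000  # hit
  → r_3 = 0.7000
beam 4: φ=90°, α=165°
  direction (-0.9659, 0.2588); cell (1,4); t to first gridline: x 0.3623, y 1.3137 (then +1.0353 / +3.8637)
    (0,4) via x @ 0.3623  # hit
  → r_4 = 0.3623

ranges = [3.7788, 4.2147, 0.7000, 0.3623]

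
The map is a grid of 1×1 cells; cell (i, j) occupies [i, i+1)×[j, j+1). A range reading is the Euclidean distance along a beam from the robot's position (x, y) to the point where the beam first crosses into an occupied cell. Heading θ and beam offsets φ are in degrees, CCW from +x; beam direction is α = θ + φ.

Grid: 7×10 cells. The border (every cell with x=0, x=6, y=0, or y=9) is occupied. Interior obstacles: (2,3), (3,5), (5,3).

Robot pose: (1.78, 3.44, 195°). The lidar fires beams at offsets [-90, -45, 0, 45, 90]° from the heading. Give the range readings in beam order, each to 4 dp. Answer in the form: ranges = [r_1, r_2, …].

ranges = [3.0137, 0.9007, 0.8075, 1.5600, 2.5261]

beam 1: φ=-90°, α=105°
  cosα=-0.2588 sinα=0.9659 | (1,3) | tMaxX 3.0137 tMaxY 0.5798 | tΔX 3.8637 tΔY 1.0353
    t=0.5798 [y] (1,4)
    t=1.6150 [y] (1,5)
    t=2.6503 [y] (1,6)
    t=3.0137 [x] (0,6) — stop
  → r_1 = 3.0137
beam 2: φ=-45°, α=150°
  cosα=-0.8660 sinα=0.5000 | (1,3) | tMaxX 0.9007 tMaxY 1.1200 | tΔX 1.1547 tΔY 2.0000
    t=0.9007 [x] (0,3) — stop
  → r_2 = 0.9007
beam 3: φ=0°, α=195°
  cosα=-0.9659 sinα=-0.2588 | (1,3) | tMaxX 0.8075 tMaxY 1.7000 | tΔX 1.0353 tΔY 3.8637
    t=0.8075 [x] (0,3) — stop
  → r_3 = 0.8075
beam 4: φ=45°, α=240°
  cosα=-0.5000 sinα=-0.8660 | (1,3) | tMaxX 1.5600 tMaxY 0.5081 | tΔX 2.0000 tΔY 1.1547
    t=0.5081 [y] (1,2)
    t=1.5600 [x] (0,2) — stop
  → r_4 = 1.5600
beam 5: φ=90°, α=285°
  cosα=0.2588 sinα=-0.9659 | (1,3) | tMaxX 0.8500 tMaxY 0.4555 | tΔX 3.8637 tΔY 1.0353
    t=0.4555 [y] (1,2)
    t=0.8500 [x] (2,2)
    t=1.4908 [y] (2,1)
    t=2.5261 [y] (2,0) — stop
  → r_5 = 2.5261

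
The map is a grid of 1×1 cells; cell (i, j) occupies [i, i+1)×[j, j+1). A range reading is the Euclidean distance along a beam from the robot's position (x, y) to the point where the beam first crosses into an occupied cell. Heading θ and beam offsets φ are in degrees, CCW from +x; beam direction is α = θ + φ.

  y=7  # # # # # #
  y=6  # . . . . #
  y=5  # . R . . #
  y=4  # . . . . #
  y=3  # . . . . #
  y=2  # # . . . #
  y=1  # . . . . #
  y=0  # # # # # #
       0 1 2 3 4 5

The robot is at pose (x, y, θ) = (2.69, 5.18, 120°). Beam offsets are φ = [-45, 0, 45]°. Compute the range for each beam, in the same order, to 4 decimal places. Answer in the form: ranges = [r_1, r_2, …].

beam 1: φ=-45°, α=75°
  cosα=0.2588 sinα=0.9659 | (2,5) | tMaxX 1.1977 tMaxY 0.8489 | tΔX 3.8637 tΔY 1.0353
    t=0.8489 [y] (2,6)
    t=1.1977 [x] (3,6)
    t=1.8842 [y] (3,7) — stop
  → r_1 = 1.8842
beam 2: φ=0°, α=120°
  cosα=-0.5000 sinα=0.8660 | (2,5) | tMaxX 1.3800 tMaxY 0.9469 | tΔX 2.0000 tΔY 1.1547
    t=0.9469 [y] (2,6)
    t=1.3800 [x] (1,6)
    t=2.1016 [y] (1,7) — stop
  → r_2 = 2.1016
beam 3: φ=45°, α=165°
  cosα=-0.9659 sinα=0.2588 | (2,5) | tMaxX 0.7143 tMaxY 3.1682 | tΔX 1.0353 tΔY 3.8637
    t=0.7143 [x] (1,5)
    t=1.7496 [x] (0,5) — stop
  → r_3 = 1.7496

ranges = [1.8842, 2.1016, 1.7496]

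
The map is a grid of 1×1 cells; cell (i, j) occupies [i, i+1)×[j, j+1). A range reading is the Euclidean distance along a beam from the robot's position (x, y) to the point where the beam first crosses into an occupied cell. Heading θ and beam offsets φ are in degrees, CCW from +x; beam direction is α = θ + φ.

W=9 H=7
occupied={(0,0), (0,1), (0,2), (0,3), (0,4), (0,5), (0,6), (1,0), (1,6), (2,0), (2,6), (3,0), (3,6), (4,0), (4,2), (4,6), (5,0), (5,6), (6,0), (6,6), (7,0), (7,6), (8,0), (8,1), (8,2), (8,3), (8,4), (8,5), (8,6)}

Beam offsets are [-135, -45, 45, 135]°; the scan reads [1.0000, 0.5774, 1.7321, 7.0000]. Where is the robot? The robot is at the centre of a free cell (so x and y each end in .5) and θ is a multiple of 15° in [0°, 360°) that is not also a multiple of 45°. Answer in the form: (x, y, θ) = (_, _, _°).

(x, y, θ) = (1.5, 2.5, 255°)

Candidates: 34 free-cell centres × 16 headings = 544 poses. Raycast each; keep the one whose scan matches to 4 dp.
  (5.5, 3.5, 105°): beam 1 = 2.8868 ≠ 1.0000 ✗
  (1.5, 4.5, 285°): beam 1 = 0.5774 ≠ 1.0000 ✗
  (7.5, 5.5, 165°): beam 1 = 0.5774 ≠ 1.0000 ✗
  …
  (1.5, 2.5, 255°): r_1=1.0000, r_2=0.5774, r_3=1.7321, r_4=7.0000 — all match ✓
No second candidate reproduces the full scan.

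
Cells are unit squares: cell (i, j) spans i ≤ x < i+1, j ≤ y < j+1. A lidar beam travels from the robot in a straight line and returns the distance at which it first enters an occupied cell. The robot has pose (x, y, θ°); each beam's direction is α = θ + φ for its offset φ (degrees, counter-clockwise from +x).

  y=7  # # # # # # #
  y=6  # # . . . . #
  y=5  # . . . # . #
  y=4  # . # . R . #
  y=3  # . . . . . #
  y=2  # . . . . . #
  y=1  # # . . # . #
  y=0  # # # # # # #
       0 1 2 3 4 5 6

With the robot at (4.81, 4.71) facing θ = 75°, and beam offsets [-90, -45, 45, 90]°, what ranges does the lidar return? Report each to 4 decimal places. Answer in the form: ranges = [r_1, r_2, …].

beam 1: φ=-90°, α=345°
  cosα=0.9659 sinα=-0.2588 | (4,4) | tMaxX 0.1967 tMaxY 2.7432 | tΔX 1.0353 tΔY 3.8637
    t=0.1967 [x] (5,4)
    t=1.2320 [x] (6,4) — stop
  → r_1 = 1.2320
beam 2: φ=-45°, α=30°
  cosα=0.8660 sinα=0.5000 | (4,4) | tMaxX 0.2194 tMaxY 0.5800 | tΔX 1.1547 tΔY 2.0000
    t=0.2194 [x] (5,4)
    t=0.5800 [y] (5,5)
    t=1.3741 [x] (6,5) — stop
  → r_2 = 1.3741
beam 3: φ=45°, α=120°
  cosα=-0.5000 sinα=0.8660 | (4,4) | tMaxX 1.6200 tMaxY 0.3349 | tΔX 2.0000 tΔY 1.1547
    t=0.3349 [y] (4,5) — stop
  → r_3 = 0.3349
beam 4: φ=90°, α=165°
  cosα=-0.9659 sinα=0.2588 | (4,4) | tMaxX 0.8386 tMaxY 1.1205 | tΔX 1.0353 tΔY 3.8637
    t=0.8386 [x] (3,4)
    t=1.1205 [y] (3,5)
    t=1.8738 [x] (2,5)
    t=2.9091 [x] (1,5)
    t=3.9444 [x] (0,5) — stop
  → r_4 = 3.9444

ranges = [1.2320, 1.3741, 0.3349, 3.9444]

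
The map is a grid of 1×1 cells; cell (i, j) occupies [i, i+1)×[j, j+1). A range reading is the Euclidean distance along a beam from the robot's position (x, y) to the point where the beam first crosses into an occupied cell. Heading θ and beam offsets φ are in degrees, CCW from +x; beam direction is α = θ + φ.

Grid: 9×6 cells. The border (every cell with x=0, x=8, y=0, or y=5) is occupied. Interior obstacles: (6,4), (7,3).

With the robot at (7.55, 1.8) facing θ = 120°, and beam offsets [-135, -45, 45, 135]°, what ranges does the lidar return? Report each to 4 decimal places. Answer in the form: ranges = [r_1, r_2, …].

ranges = [0.4659, 1.2423, 6.7811, 0.8282]

beam 1: φ=-135°, α=345°
  d=(0.9659,-0.2588)  start (7,1)  tX=0.4659 tY=3.0910  stride 1/|dx|=1.0353 1/|dy|=3.8637
    cross x-line → (8,1), t=0.4659 (wall)
  → r_1 = 0.4659
beam 2: φ=-45°, α=75°
  d=(0.2588,0.9659)  start (7,1)  tX=1.7387 tY=0.2071  stride 1/|dx|=3.8637 1/|dy|=1.0353
    cross y-line → (7,2), t=0.2071
    cross y-line → (7,3), t=1.2423 (wall)
  → r_2 = 1.2423
beam 3: φ=45°, α=165°
  d=(-0.9659,0.2588)  start (7,1)  tX=0.5694 tY=0.7727  stride 1/|dx|=1.0353 1/|dy|=3.8637
    cross x-line → (6,1), t=0.5694
    cross y-line → (6,2), t=0.7727
    cross x-line → (5,2), t=1.6047
    cross x-line → (4,2), t=2.6400
    cross x-line → (3,2), t=3.6752
    cross y-line → (3,3), t=4.6364
    cross x-line → (2,3), t=4.7105
    cross x-line → (1,3), t=5.7458
    cross x-line → (0,3), t=6.7811 (wall)
  → r_3 = 6.7811
beam 4: φ=135°, α=255°
  d=(-0.2588,-0.9659)  start (7,1)  tX=2.1250 tY=0.8282  stride 1/|dx|=3.8637 1/|dy|=1.0353
    cross y-line → (7,0), t=0.8282 (wall)
  → r_4 = 0.8282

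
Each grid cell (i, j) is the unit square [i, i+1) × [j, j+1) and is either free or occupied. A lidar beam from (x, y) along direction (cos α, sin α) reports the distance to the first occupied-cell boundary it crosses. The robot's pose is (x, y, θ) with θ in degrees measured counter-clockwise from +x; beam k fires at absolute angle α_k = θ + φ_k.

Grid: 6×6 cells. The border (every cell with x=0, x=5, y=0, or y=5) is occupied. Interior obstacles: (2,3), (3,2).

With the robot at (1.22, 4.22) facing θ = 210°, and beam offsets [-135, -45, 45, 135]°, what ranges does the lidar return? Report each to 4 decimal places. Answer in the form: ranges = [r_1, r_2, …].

beam 1: φ=-135°, α=75°
  cosα=0.2588 sinα=0.9659 | (1,4) | tMaxX 3.0137 tMaxY 0.8075 | tΔX 3.8637 tΔY 1.0353
    t=0.8075 [y] (1,5) — stop
  → r_1 = 0.8075
beam 2: φ=-45°, α=165°
  cosα=-0.9659 sinα=0.2588 | (1,4) | tMaxX 0.2278 tMaxY 3.0137 | tΔX 1.0353 tΔY 3.8637
    t=0.2278 [x] (0,4) — stop
  → r_2 = 0.2278
beam 3: φ=45°, α=255°
  cosα=-0.2588 sinα=-0.9659 | (1,4) | tMaxX 0.8500 tMaxY 0.2278 | tΔX 3.8637 tΔY 1.0353
    t=0.2278 [y] (1,3)
    t=0.8500 [x] (0,3) — stop
  → r_3 = 0.8500
beam 4: φ=135°, α=345°
  cosα=0.9659 sinα=-0.2588 | (1,4) | tMaxX 0.8075 tMaxY 0.8500 | tΔX 1.0353 tΔY 3.8637
    t=0.8075 [x] (2,4)
    t=0.8500 [y] (2,3) — stop
  → r_4 = 0.8500

ranges = [0.8075, 0.2278, 0.8500, 0.8500]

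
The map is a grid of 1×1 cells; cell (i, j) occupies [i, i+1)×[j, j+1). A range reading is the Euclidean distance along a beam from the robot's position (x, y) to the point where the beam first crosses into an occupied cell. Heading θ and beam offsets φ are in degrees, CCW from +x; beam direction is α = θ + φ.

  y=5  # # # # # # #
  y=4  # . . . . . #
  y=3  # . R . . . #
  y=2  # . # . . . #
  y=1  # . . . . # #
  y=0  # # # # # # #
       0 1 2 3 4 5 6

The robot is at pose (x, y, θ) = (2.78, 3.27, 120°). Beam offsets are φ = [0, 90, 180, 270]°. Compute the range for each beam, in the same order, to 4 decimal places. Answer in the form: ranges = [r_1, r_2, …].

beam 1: φ=0°, α=120°
  d=(-0.5000,0.8660)  start (2,3)  tX=1.5600 tY=0.8429  stride 1/|dx|=2.0000 1/|dy|=1.1547
    cross y-line → (2,4), t=0.8429
    cross x-line → (1,4), t=1.5600
    cross y-line → (1,5), t=1.9976 (wall)
  → r_1 = 1.9976
beam 2: φ=90°, α=210°
  d=(-0.8660,-0.5000)  start (2,3)  tX=0.9007 tY=0.5400  stride 1/|dx|=1.1547 1/|dy|=2.0000
    cross y-line → (2,2), t=0.5400 (wall)
  → r_2 = 0.5400
beam 3: φ=180°, α=300°
  d=(0.5000,-0.8660)  start (2,3)  tX=0.4400 tY=0.3118  stride 1/|dx|=2.0000 1/|dy|=1.1547
    cross y-line → (2,2), t=0.3118 (wall)
  → r_3 = 0.3118
beam 4: φ=270°, α=30°
  d=(0.8660,0.5000)  start (2,3)  tX=0.2540 tY=1.4600  stride 1/|dx|=1.1547 1/|dy|=2.0000
    cross x-line → (3,3), t=0.2540
    cross x-line → (4,3), t=1.4087
    cross y-line → (4,4), t=1.4600
    cross x-line → (5,4), t=2.5634
    cross y-line → (5,5), t=3.4600 (wall)
  → r_4 = 3.4600

ranges = [1.9976, 0.5400, 0.3118, 3.4600]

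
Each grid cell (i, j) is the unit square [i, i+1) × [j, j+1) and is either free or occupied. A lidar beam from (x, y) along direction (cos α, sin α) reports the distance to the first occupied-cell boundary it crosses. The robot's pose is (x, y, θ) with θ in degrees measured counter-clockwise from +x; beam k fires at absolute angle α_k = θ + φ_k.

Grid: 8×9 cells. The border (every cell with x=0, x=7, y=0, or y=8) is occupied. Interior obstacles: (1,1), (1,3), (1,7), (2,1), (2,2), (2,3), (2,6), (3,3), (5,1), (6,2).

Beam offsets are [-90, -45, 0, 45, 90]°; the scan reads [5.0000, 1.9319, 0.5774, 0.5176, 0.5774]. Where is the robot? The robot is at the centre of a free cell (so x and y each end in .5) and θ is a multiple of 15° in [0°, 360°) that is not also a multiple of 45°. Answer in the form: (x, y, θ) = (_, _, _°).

The pose lattice has 32·16 = 512 candidates. Test each by forward raycasting.
  (3.5, 1.5, 150°): beam 1 = 7.0000 ≠ 5.0000 ✗
  (5.5, 4.5, 195°): beam 1 = 3.6235 ≠ 5.0000 ✗
  (2.5, 5.5, 195°): beam 1 = 0.5176 ≠ 5.0000 ✗
  (4.5, 5.5, 285°): beam 1 = 3.6235 ≠ 5.0000 ✗
  …
  (6.5, 7.5, 330°): r_1=5.0000, r_2=1.9319, r_3=0.5774, r_4=0.5176, r_5=0.5774 — all match ✓
No second candidate reproduces the full scan.

(x, y, θ) = (6.5, 7.5, 330°)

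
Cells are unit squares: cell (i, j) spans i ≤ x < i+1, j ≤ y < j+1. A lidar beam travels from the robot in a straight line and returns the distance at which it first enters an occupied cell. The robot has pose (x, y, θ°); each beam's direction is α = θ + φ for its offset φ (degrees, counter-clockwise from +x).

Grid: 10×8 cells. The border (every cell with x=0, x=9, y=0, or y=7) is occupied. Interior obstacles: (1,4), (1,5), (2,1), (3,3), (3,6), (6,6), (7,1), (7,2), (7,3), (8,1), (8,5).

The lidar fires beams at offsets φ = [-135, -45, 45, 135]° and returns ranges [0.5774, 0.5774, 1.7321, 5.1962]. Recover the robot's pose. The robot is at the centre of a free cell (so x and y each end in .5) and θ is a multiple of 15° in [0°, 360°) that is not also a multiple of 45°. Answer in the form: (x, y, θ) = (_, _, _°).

The pose lattice has 37·16 = 592 candidates. Test each by forward raycasting.
  (3.5, 1.5, 255°): beam 1 = 3.0000 ≠ 0.5774 ✗
  (8.5, 4.5, 60°): beam 1 = 1.9319 ≠ 0.5774 ✗
  (7.5, 4.5, 300°): beam 1 = 5.6940 ≠ 0.5774 ✗
  …
  (1.5, 3.5, 255°): r_1=0.5774, r_2=0.5774, r_3=1.7321, r_4=5.1962 — all match ✓
Only this pose fits every beam.

(x, y, θ) = (1.5, 3.5, 255°)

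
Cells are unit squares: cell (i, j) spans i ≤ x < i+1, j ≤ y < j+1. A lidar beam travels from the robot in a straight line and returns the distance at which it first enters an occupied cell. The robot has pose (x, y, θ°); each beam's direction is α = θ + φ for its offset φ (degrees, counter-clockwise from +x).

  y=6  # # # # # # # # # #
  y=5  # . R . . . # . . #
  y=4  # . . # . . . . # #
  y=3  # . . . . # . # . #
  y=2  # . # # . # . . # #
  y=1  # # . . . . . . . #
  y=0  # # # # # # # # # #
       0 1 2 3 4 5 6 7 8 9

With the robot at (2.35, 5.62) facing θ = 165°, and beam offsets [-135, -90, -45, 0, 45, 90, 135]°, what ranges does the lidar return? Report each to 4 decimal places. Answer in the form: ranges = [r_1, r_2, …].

ranges = [0.7600, 0.3934, 0.4388, 1.3976, 1.5588, 3.7477, 1.3000]

beam 1: φ=-135°, α=30°
  dir = (cos 30°, sin 30°) = (0.8660, 0.5000); from cell (2,5)
  next x-line at t=0.7506, next y-line at t=0.7600; Δt_x=1.1547, Δt_y=2.0000
    x: enter (3,5) at t=0.7506
    y: enter (3,6) at t=0.7600 ← occupied
  → r_1 = 0.7600
beam 2: φ=-90°, α=75°
  dir = (cos 75°, sin 75°) = (0.2588, 0.9659); from cell (2,5)
  next x-line at t=2.5114, next y-line at t=0.3934; Δt_x=3.8637, Δt_y=1.0353
    y: enter (2,6) at t=0.3934 ← occupied
  → r_2 = 0.3934
beam 3: φ=-45°, α=120°
  dir = (cos 120°, sin 120°) = (-0.5000, 0.8660); from cell (2,5)
  next x-line at t=0.7000, next y-line at t=0.4388; Δt_x=2.0000, Δt_y=1.1547
    y: enter (2,6) at t=0.4388 ← occupied
  → r_3 = 0.4388
beam 4: φ=0°, α=165°
  dir = (cos 165°, sin 165°) = (-0.9659, 0.2588); from cell (2,5)
  next x-line at t=0.3623, next y-line at t=1.4682; Δt_x=1.0353, Δt_y=3.8637
    x: enter (1,5) at t=0.3623
    x: enter (0,5) at t=1.3976 ← occupied
  → r_4 = 1.3976
beam 5: φ=45°, α=210°
  dir = (cos 210°, sin 210°) = (-0.8660, -0.5000); from cell (2,5)
  next x-line at t=0.4041, next y-line at t=1.2400; Δt_x=1.1547, Δt_y=2.0000
    x: enter (1,5) at t=0.4041
    y: enter (1,4) at t=1.2400
    x: enter (0,4) at t=1.5588 ← occupied
  → r_5 = 1.5588
beam 6: φ=90°, α=255°
  dir = (cos 255°, sin 255°) = (-0.2588, -0.9659); from cell (2,5)
  next x-line at t=1.3523, next y-line at t=0.6419; Δt_x=3.8637, Δt_y=1.0353
    y: enter (2,4) at t=0.6419
    x: enter (1,4) at t=1.3523
    y: enter (1,3) at t=1.6771
    y: enter (1,2) at t=2.7124
    y: enter (1,1) at t=3.7477 ← occupied
  → r_6 = 3.7477
beam 7: φ=135°, α=300°
  dir = (cos 300°, sin 300°) = (0.5000, -0.8660); from cell (2,5)
  next x-line at t=1.3000, next y-line at t=0.7159; Δt_x=2.0000, Δt_y=1.1547
    y: enter (2,4) at t=0.7159
    x: enter (3,4) at t=1.3000 ← occupied
  → r_7 = 1.3000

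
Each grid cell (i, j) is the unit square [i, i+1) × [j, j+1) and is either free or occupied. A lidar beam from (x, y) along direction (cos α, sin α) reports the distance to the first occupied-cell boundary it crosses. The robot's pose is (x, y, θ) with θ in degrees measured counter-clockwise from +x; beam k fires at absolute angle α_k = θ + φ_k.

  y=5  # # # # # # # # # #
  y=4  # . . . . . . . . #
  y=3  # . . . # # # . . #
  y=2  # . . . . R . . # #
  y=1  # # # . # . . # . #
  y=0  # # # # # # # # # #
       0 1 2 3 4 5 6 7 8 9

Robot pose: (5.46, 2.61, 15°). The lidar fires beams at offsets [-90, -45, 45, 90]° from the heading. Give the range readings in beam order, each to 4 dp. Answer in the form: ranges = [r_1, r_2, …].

beam 1: φ=-90°, α=285°
  cosα=0.2588 sinα=-0.9659 | (5,2) | tMaxX 2.0864 tMaxY 0.6315 | tΔX 3.8637 tΔY 1.0353
    t=0.6315 [y] (5,1)
    t=1.6668 [y] (5,0) — stop
  → r_1 = 1.6668
beam 2: φ=-45°, α=330°
  cosα=0.8660 sinα=-0.5000 | (5,2) | tMaxX 0.6235 tMaxY 1.2200 | tΔX 1.1547 tΔY 2.0000
    t=0.6235 [x] (6,2)
    t=1.2200 [y] (6,1)
    t=1.7782 [x] (7,1) — stop
  → r_2 = 1.7782
beam 3: φ=45°, α=60°
  cosα=0.5000 sinα=0.8660 | (5,2) | tMaxX 1.0800 tMaxY 0.4503 | tΔX 2.0000 tΔY 1.1547
    t=0.4503 [y] (5,3) — stop
  → r_3 = 0.4503
beam 4: φ=90°, α=105°
  cosα=-0.2588 sinα=0.9659 | (5,2) | tMaxX 1.7773 tMaxY 0.4038 | tΔX 3.8637 tΔY 1.0353
    t=0.4038 [y] (5,3) — stop
  → r_4 = 0.4038

ranges = [1.6668, 1.7782, 0.4503, 0.4038]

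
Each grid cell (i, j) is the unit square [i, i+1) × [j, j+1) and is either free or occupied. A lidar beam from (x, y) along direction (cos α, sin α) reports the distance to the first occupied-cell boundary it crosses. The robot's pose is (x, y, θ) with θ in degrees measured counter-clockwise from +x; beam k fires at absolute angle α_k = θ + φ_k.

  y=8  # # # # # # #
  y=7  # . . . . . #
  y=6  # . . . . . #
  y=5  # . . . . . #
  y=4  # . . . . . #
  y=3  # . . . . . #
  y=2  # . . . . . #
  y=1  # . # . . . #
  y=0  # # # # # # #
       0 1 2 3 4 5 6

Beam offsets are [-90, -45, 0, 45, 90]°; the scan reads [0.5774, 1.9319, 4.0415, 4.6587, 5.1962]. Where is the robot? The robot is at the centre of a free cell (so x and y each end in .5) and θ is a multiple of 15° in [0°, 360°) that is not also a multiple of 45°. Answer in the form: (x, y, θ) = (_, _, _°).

The pose lattice has 34·16 = 544 candidates. Test each by forward raycasting.
  (4.5, 2.5, 210°): beam 1 = 6.3509 ≠ 0.5774 ✗
  (5.5, 4.5, 255°): beam 1 = 4.6587 ≠ 0.5774 ✗
  (3.5, 6.5, 165°): beam 1 = 1.5529 ≠ 0.5774 ✗
  (2.5, 7.5, 75°): beam 1 = 3.6235 ≠ 0.5774 ✗
  (1.5, 1.5, 240°): beam 2 = 0.5176 ≠ 1.9319 ✗
  …
  (5.5, 4.5, 120°): r_1=0.5774, r_2=1.9319, r_3=4.0415, r_4=4.6587, r_5=5.1962 — all match ✓
No second candidate reproduces the full scan.

(x, y, θ) = (5.5, 4.5, 120°)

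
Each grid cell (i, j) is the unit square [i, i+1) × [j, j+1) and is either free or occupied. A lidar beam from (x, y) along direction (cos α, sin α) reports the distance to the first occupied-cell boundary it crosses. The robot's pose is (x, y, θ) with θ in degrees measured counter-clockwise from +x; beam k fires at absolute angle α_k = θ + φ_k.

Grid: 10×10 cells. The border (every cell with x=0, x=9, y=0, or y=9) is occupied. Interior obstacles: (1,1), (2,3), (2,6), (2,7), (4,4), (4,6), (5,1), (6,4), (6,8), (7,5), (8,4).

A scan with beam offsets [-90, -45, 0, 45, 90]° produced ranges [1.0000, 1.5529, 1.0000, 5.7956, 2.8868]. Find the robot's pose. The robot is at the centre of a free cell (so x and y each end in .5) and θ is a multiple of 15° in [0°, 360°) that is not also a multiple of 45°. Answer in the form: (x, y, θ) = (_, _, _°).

(x, y, θ) = (7.5, 3.5, 150°)

The pose lattice has 53·16 = 848 candidates. Test each by forward raycasting.
  (2.5, 1.5, 330°): beam 1 = 0.5774 ≠ 1.0000 ✗
  (3.5, 6.5, 330°): beam 1 = 2.8868 ≠ 1.0000 ✗
  (8.5, 7.5, 120°): beam 1 = 0.5774 ≠ 1.0000 ✗
  (6.5, 2.5, 345°): beam 1 = 1.5529 ≠ 1.0000 ✗
  …
  (7.5, 3.5, 150°): r_1=1.0000, r_2=1.5529, r_3=1.0000, r_4=5.7956, r_5=2.8868 — all match ✓
No second candidate reproduces the full scan.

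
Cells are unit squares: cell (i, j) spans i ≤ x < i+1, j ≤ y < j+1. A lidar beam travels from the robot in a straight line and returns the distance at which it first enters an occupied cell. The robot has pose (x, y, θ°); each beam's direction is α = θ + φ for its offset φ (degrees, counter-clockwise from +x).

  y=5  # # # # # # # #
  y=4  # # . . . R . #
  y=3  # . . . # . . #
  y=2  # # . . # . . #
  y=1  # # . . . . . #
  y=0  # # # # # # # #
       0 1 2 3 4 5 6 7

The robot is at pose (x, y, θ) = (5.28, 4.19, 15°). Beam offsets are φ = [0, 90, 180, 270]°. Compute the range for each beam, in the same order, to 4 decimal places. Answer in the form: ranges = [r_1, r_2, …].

ranges = [1.7807, 0.8386, 0.7341, 3.3025]

beam 1: φ=0°, α=15°
  dir = (cos 15°, sin 15°) = (0.9659, 0.2588); from cell (5,4)
  next x-line at t=0.7454, next y-line at t=3.1296; Δt_x=1.0353, Δt_y=3.8637
    x: enter (6,4) at t=0.7454
    x: enter (7,4) at t=1.7807 ← occupied
  → r_1 = 1.7807
beam 2: φ=90°, α=105°
  dir = (cos 105°, sin 105°) = (-0.2588, 0.9659); from cell (5,4)
  next x-line at t=1.0818, next y-line at t=0.8386; Δt_x=3.8637, Δt_y=1.0353
    y: enter (5,5) at t=0.8386 ← occupied
  → r_2 = 0.8386
beam 3: φ=180°, α=195°
  dir = (cos 195°, sin 195°) = (-0.9659, -0.2588); from cell (5,4)
  next x-line at t=0.2899, next y-line at t=0.7341; Δt_x=1.0353, Δt_y=3.8637
    x: enter (4,4) at t=0.2899
    y: enter (4,3) at t=0.7341 ← occupied
  → r_3 = 0.7341
beam 4: φ=270°, α=285°
  dir = (cos 285°, sin 285°) = (0.2588, -0.9659); from cell (5,4)
  next x-line at t=2.7819, next y-line at t=0.1967; Δt_x=3.8637, Δt_y=1.0353
    y: enter (5,3) at t=0.1967
    y: enter (5,2) at t=1.2320
    y: enter (5,1) at t=2.2673
    x: enter (6,1) at t=2.7819
    y: enter (6,0) at t=3.3025 ← occupied
  → r_4 = 3.3025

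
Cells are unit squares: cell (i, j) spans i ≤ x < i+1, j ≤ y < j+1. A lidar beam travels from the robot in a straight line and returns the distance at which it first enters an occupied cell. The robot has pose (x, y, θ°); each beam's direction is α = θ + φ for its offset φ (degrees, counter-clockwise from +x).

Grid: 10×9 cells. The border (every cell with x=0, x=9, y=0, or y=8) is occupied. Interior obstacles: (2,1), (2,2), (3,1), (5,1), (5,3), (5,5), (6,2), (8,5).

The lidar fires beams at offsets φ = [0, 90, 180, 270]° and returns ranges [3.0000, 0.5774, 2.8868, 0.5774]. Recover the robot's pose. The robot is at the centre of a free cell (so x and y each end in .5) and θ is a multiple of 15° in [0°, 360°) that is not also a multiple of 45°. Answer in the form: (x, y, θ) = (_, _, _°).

Candidates: 48 free-cell centres × 16 headings = 768 poses. Raycast each; keep the one whose scan matches to 4 dp.
  (3.5, 6.5, 345°): beam 1 = 1.9319 ≠ 3.0000 ✗
  (8.5, 4.5, 60°): beam 1 = 0.5774 ≠ 3.0000 ✗
  (7.5, 2.5, 15°): beam 1 = 1.5529 ≠ 3.0000 ✗
  …
  (5.5, 4.5, 210°): r_1=3.0000, r_2=0.5774, r_3=2.8868, r_4=0.5774 — all match ✓
No second candidate reproduces the full scan.

(x, y, θ) = (5.5, 4.5, 210°)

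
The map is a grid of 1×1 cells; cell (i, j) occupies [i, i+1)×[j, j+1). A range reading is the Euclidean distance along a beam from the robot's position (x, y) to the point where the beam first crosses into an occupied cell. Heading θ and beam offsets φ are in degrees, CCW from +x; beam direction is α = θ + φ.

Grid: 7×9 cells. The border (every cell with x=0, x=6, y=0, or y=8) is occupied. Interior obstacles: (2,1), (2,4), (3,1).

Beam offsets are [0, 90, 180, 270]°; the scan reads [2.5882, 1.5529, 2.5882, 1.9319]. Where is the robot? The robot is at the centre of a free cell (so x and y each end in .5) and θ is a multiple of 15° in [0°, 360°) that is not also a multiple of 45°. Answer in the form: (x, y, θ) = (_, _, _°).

The pose lattice has 32·16 = 512 candidates. Test each by forward raycasting.
  (4.5, 2.5, 165°): beam 1 = 3.6235 ≠ 2.5882 ✗
  (1.5, 2.5, 285°): beam 1 = 1.5529 ≠ 2.5882 ✗
  (1.5, 1.5, 30°): beam 1 = 0.5774 ≠ 2.5882 ✗
  …
  (3.5, 6.5, 345°): r_1=2.5882, r_2=1.5529, r_3=2.5882, r_4=1.9319 — all match ✓
Only this pose fits every beam.

(x, y, θ) = (3.5, 6.5, 345°)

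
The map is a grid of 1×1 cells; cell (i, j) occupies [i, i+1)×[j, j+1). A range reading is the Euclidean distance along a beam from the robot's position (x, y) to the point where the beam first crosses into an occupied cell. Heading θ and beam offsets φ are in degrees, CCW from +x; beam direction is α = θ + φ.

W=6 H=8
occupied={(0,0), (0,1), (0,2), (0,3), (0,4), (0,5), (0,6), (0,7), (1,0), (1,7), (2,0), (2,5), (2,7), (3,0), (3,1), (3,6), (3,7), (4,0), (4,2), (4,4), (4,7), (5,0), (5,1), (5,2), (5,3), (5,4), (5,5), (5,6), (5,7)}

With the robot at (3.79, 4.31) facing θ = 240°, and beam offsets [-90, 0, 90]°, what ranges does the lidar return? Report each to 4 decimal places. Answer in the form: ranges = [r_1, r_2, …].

beam 1: φ=-90°, α=150°
  d=(-0.8660,0.5000)  start (3,4)  tX=0.9122 tY=1.3800  stride 1/|dx|=1.1547 1/|dy|=2.0000
    cross x-line → (2,4), t=0.9122
    cross y-line → (2,5), t=1.3800 (wall)
  → r_1 = 1.3800
beam 2: φ=0°, α=240°
  d=(-0.5000,-0.8660)  start (3,4)  tX=1.5800 tY=0.3580  stride 1/|dx|=2.0000 1/|dy|=1.1547
    cross y-line → (3,3), t=0.3580
    cross y-line → (3,2), t=1.5127
    cross x-line → (2,2), t=1.5800
    cross y-line → (2,1), t=2.6674
    cross x-line → (1,1), t=3.5800
    cross y-line → (1,0), t=3.8221 (wall)
  → r_2 = 3.8221
beam 3: φ=90°, α=330°
  d=(0.8660,-0.5000)  start (3,4)  tX=0.2425 tY=0.6200  stride 1/|dx|=1.1547 1/|dy|=2.0000
    cross x-line → (4,4), t=0.2425 (wall)
  → r_3 = 0.2425

ranges = [1.3800, 3.8221, 0.2425]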